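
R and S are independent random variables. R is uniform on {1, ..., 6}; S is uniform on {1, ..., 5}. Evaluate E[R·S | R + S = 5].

5

Outcomes with R + S = 5: (1,4), (2,3), (3,2), (4,1), each with probability 1/30.
E[R·S | R + S = 5] = (4 + 6 + 6 + 4) / 4 = 5.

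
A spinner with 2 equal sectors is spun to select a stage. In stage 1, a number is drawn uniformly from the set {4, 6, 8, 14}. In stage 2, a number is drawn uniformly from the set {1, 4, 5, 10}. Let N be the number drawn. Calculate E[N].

E[N | stage 1] = (4+6+8+14)/4 = 8.
E[N | stage 2] = (1+4+5+10)/4 = 5.
E[N] = (1/2)·(8) + (1/2)·(5) = 13/2.

13/2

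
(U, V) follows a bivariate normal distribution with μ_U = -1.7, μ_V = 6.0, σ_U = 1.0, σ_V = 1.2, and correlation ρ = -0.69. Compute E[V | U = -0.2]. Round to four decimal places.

E[V | U=x] = μ_V + ρ(σ_V/σ_U)(x − μ_U) for jointly normal variables.
E[V | U=-0.2] = 6.0 + (-0.69)·(1.2/1.0)·(-0.2 − (-1.7)) = 6.0 + (-0.828)·(1.5) = 4.7580.

4.7580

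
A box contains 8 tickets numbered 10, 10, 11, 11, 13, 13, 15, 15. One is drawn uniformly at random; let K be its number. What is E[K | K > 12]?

14

P(K > 12) = 1/2.
Σ over the event: 13·1/4 + 15·1/4 = 7.
E[K | K > 12] = (7) / (1/2) = 14.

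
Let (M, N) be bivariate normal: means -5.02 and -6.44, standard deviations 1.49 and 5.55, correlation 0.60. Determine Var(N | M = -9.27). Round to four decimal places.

For a bivariate normal, Var(N | M=x) = σ_N²(1 − ρ²).
Var(N | M=-9.27) = (5.55)²·(1 − (0.60)²) = 30.8025·0.64 = 19.7136.

19.7136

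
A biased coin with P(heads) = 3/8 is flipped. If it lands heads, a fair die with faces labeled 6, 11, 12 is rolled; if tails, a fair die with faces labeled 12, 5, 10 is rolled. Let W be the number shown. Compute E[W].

E[W | heads] = (6+11+12)/3 = 29/3.
E[W | tails] = (12+5+10)/3 = 9.
E[W] = (3/8)·(29/3) + (5/8)·(9) = 37/4.

37/4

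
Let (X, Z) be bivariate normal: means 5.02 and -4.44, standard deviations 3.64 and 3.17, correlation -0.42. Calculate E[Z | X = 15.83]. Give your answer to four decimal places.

-8.3940

E[Z | X=x] = μ_Z + ρ(σ_Z/σ_X)(x − μ_X) for jointly normal variables.
E[Z | X=15.83] = -4.44 + (-0.42)·(3.17/3.64)·(15.83 − (5.02)) = -4.44 + (-0.36577)·(10.81) = -8.3940.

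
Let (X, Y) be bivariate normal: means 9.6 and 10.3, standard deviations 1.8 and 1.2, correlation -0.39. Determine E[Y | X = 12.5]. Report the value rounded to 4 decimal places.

For a bivariate normal, E[Y | X=x] = μ_Y + ρ·(σ_Y/σ_X)·(x − μ_X).
E[Y | X=12.5] = 10.3 + (-0.39)·(1.2/1.8)·(12.5 − (9.6)) = 10.3 + (-0.26)·(2.9) = 9.5460.

9.5460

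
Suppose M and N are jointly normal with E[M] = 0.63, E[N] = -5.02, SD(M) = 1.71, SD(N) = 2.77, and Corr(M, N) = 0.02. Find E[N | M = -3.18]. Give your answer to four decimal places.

-5.1434

E[N | M=x] = μ_N + ρ(σ_N/σ_M)(x − μ_M) for jointly normal variables.
E[N | M=-3.18] = -5.02 + (0.02)·(2.77/1.71)·(-3.18 − (0.63)) = -5.02 + (0.032398)·(-3.81) = -5.1434.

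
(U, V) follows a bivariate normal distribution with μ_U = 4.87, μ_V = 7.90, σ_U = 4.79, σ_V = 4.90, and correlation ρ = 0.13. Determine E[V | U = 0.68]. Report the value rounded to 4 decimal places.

7.3428

The regression of V on U has slope ρ·σ_V/σ_U and passes through (μ_U, μ_V).
E[V | U=0.68] = 7.90 + (0.13)·(4.90/4.79)·(0.68 − (4.87)) = 7.90 + (0.13299)·(-4.19) = 7.3428.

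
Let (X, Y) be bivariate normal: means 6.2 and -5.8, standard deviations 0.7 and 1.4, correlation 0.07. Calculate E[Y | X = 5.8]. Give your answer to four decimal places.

E[Y | X=x] = μ_Y + ρ(σ_Y/σ_X)(x − μ_X) for jointly normal variables.
E[Y | X=5.8] = -5.8 + (0.07)·(1.4/0.7)·(5.8 − (6.2)) = -5.8 + (0.14)·(-0.4) = -5.8560.

-5.8560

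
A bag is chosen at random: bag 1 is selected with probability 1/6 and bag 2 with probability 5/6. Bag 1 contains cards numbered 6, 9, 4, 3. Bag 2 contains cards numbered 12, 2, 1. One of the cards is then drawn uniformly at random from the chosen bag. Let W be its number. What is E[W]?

61/12

E[W | bag 1] = (6+9+4+3)/4 = 11/2.
E[W | bag 2] = (12+2+1)/3 = 5.
By the law of total expectation,
E[W] = (1/6)·(11/2) + (5/6)·(5) = 61/12.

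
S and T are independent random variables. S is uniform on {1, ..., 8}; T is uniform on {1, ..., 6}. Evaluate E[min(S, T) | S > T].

77/27

P(S > T) = 9/16.
Summing min(S,T)·P(x,y) over outcomes with S > T gives 77/48.
E[min(S, T) | S > T] = (77/48) / (9/16) = 77/27.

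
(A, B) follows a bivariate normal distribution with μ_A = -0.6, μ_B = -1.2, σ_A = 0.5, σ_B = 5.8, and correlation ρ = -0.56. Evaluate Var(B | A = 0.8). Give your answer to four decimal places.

23.0905

Var(B | A=x) = (1 − ρ²)·σ_B².
Var(B | A=0.8) = (5.8)²·(1 − (-0.56)²) = 33.64·0.6864 = 23.0905.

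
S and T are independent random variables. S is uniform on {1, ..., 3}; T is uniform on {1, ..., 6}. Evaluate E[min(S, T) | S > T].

Outcomes with S > T: (2,1), (3,1), (3,2), each with probability 1/18.
E[min(S, T) | S > T] = (1 + 1 + 2) / 3 = 4/3.

4/3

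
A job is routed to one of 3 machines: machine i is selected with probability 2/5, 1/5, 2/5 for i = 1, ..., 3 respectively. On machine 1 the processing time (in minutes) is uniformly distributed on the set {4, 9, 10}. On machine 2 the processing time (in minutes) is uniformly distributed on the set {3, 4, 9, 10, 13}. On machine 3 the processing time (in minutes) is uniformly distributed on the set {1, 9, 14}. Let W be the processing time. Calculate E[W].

587/75

E[W | machine 1] = (4+9+10)/3 = 23/3.
E[W | machine 2] = (3+4+9+10+13)/5 = 39/5.
E[W | machine 3] = (1+9+14)/3 = 8.
E[W] = (2/5)·(23/3) + (1/5)·(39/5) + (2/5)·(8) = 587/75.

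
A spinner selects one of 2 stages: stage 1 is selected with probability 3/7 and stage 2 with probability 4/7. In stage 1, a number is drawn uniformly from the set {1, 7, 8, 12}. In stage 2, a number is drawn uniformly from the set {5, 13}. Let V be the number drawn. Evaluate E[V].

57/7

E[V | stage 1] = (1+7+8+12)/4 = 7.
E[V | stage 2] = (5+13)/2 = 9.
By the law of total expectation,
E[V] = (3/7)·(7) + (4/7)·(9) = 57/7.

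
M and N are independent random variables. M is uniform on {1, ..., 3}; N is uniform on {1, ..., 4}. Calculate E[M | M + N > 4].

Outcomes with M + N > 4: (1,4), (2,3), (2,4), (3,2), (3,3), (3,4), each with probability 1/12.
E[M | M + N > 4] = (1 + 2 + 2 + 3 + 3 + 3) / 6 = 7/3.

7/3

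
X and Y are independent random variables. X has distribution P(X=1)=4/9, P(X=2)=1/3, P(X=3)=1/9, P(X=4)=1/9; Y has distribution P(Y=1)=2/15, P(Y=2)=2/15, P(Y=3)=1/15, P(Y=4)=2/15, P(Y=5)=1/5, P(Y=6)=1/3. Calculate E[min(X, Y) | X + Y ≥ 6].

2

P(X + Y ≥ 6) = 86/135.
Summing min(X,Y)·P(x,y) over outcomes with X + Y ≥ 6 gives 172/135.
E[min(X, Y) | X + Y ≥ 6] = (172/135) / (86/135) = 2.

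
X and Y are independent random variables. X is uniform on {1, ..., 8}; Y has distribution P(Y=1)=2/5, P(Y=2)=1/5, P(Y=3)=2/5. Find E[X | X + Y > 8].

P(X + Y > 8) = 1/4.
Summing X·P(x,y) over outcomes with X + Y > 8 gives 73/40.
E[X | X + Y > 8] = (73/40) / (1/4) = 73/10.

73/10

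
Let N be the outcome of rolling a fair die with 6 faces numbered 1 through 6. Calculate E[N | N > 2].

Given N > 2, N is equally likely to be any of {3, 4, 5, 6}.
E[N | N > 2] = (3 + 4 + 5 + 6) / 4 = 9/2.

9/2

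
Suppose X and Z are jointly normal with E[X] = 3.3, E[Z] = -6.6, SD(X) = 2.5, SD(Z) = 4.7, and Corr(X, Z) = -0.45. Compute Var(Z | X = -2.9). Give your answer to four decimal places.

The conditional variance in a bivariate normal is σ_Z²(1 − ρ²), independent of x.
Var(Z | X=-2.9) = (4.7)²·(1 − (-0.45)²) = 22.09·0.7975 = 17.6168.

17.6168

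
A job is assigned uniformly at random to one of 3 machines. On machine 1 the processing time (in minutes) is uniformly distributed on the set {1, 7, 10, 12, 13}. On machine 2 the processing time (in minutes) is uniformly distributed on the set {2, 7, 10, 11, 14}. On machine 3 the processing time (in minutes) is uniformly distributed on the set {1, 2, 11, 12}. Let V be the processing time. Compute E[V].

E[V | machine 1] = (1+7+10+12+13)/5 = 43/5.
E[V | machine 2] = (2+7+10+11+14)/5 = 44/5.
E[V | machine 3] = (1+2+11+12)/4 = 13/2.
E[V] = (1/3)·(43/5) + (1/3)·(44/5) + (1/3)·(13/2) = 239/30.

239/30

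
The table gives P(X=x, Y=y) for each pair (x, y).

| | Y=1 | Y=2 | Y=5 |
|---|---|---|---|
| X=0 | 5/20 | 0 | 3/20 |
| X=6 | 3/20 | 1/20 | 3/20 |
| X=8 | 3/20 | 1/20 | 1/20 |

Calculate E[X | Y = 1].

42/11

P(Y = 1) = 11/20.
Σ X·P over the event = 0·(5/20) + 6·(3/20) + 8·(3/20) = 21/10.
E[X | Y = 1] = (21/10) / (11/20) = 42/11.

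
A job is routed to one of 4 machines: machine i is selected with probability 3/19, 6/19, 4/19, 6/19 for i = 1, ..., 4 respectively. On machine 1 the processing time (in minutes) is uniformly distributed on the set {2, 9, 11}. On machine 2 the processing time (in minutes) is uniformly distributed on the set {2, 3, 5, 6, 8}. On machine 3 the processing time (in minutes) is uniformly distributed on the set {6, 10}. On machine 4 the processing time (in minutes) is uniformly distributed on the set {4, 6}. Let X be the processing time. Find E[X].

E[X | machine 1] = (2+9+11)/3 = 22/3.
E[X | machine 2] = (2+3+5+6+8)/5 = 24/5.
E[X | machine 3] = (6+10)/2 = 8.
E[X | machine 4] = (4+6)/2 = 5.
By the law of total expectation,
E[X] = (3/19)·(22/3) + (6/19)·(24/5) + (4/19)·(8) + (6/19)·(5) = 564/95.

564/95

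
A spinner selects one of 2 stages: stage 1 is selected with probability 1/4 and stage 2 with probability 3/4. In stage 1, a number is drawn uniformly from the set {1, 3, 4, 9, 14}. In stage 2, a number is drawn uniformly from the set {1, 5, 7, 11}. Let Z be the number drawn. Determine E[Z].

E[Z | stage 1] = (1+3+4+9+14)/5 = 31/5.
E[Z | stage 2] = (1+5+7+11)/4 = 6.
By the law of total expectation,
E[Z] = (1/4)·(31/5) + (3/4)·(6) = 121/20.

121/20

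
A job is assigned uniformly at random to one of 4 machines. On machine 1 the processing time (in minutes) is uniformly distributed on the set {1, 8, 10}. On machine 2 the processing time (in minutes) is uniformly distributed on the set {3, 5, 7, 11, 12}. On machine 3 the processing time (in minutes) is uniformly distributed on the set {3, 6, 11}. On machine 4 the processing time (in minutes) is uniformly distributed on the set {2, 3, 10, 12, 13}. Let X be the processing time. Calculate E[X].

E[X | machine 1] = (1+8+10)/3 = 19/3.
E[X | machine 2] = (3+5+7+11+12)/5 = 38/5.
E[X | machine 3] = (3+6+11)/3 = 20/3.
E[X | machine 4] = (2+3+10+12+13)/5 = 8.
E[X] = (1/4)·(19/3) + (1/4)·(38/5) + (1/4)·(20/3) + (1/4)·(8) = 143/20.

143/20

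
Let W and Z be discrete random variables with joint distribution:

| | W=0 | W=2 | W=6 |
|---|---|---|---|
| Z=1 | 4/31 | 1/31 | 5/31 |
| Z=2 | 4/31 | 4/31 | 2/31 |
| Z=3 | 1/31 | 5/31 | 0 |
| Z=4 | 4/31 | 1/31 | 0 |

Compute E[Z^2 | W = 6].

13/7

P(W = 6) = 7/31.
Σ Z^2·P over the event = 1·(5/31) + 4·(2/31) = 13/31.
E[Z^2 | W = 6] = (13/31) / (7/31) = 13/7.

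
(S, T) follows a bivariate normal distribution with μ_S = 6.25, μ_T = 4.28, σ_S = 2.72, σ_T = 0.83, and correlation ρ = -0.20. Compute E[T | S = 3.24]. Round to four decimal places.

4.4637

The regression of T on S has slope ρ·σ_T/σ_S and passes through (μ_S, μ_T).
E[T | S=3.24] = 4.28 + (-0.20)·(0.83/2.72)·(3.24 − (6.25)) = 4.28 + (-0.061029)·(-3.01) = 4.4637.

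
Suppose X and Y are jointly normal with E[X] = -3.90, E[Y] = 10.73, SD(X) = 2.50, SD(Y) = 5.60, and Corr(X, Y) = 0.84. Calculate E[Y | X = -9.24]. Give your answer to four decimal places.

E[Y | X=x] = μ_Y + ρ(σ_Y/σ_X)(x − μ_X) for jointly normal variables.
E[Y | X=-9.24] = 10.73 + (0.84)·(5.60/2.50)·(-9.24 − (-3.90)) = 10.73 + (1.8816)·(-5.34) = 0.6823.

0.6823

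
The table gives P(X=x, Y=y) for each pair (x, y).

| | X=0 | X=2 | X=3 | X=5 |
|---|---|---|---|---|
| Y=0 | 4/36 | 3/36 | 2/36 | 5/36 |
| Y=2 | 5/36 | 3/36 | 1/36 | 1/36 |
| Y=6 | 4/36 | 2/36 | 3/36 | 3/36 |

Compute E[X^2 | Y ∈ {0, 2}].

67/8

P(Y ∈ {0, 2}) = 2/3.
Summing X^2·P(X=x,Y=y) over the conditioning event gives 67/12.
E[X^2 | Y ∈ {0, 2}] = (67/12) / (2/3) = 67/8.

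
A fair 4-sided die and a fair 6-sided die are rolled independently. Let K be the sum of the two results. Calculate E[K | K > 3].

136/21

P(K > 3) = 7/8.
Σ over the event: 4·1/8 + 5·1/6 + 6·1/6 + 7·1/6 + 8·1/8 + 9·1/12 + 10·1/24 = 17/3.
E[K | K > 3] = (17/3) / (7/8) = 136/21.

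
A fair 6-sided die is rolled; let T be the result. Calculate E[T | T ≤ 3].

2

Given T ≤ 3, T is equally likely to be any of {1, 2, 3}.
E[T | T ≤ 3] = (1 + 2 + 3) / 3 = 2.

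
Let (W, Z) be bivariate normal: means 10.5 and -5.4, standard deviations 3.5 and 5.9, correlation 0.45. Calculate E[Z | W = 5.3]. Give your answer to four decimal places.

-9.3446

The regression of Z on W has slope ρ·σ_Z/σ_W and passes through (μ_W, μ_Z).
E[Z | W=5.3] = -5.4 + (0.45)·(5.9/3.5)·(5.3 − (10.5)) = -5.4 + (0.75857)·(-5.2) = -9.3446.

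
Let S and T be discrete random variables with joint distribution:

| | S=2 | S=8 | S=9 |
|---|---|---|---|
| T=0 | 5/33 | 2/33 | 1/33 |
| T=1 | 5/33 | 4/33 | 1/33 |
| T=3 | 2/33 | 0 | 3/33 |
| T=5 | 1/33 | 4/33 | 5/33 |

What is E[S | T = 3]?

31/5

P(T = 3) = 5/33.
Σ S·P over the event = 2·(2/33) + 9·(3/33) = 31/33.
E[S | T = 3] = (31/33) / (5/33) = 31/5.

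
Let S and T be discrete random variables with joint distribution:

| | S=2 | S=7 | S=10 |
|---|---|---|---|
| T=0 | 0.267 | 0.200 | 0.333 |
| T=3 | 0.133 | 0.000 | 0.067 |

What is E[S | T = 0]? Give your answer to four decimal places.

6.5800

P(T = 0) = 0.800.
Σ S·P over the event = 2·(0.267) + 7·(0.200) + 10·(0.333) = 5.264.
E[S | T = 0] = (5.264) / (0.800) = 6.5800.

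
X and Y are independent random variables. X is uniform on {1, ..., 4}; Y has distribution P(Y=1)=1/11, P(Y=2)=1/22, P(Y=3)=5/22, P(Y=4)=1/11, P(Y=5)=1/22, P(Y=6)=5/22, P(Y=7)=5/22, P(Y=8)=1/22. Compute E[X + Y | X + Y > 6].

P(X + Y > 6) = 7/11.
Summing (X+Y)·P(x,y) over outcomes with X + Y > 6 gives 491/88.
E[X + Y | X + Y > 6] = (491/88) / (7/11) = 491/56.

491/56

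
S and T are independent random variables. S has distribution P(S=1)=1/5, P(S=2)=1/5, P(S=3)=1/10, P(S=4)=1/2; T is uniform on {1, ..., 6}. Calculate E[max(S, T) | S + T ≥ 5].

P(S + T ≥ 5) = 49/60.
Summing max(S,T)·P(x,y) over outcomes with S + T ≥ 5 gives 37/10.
E[max(S, T) | S + T ≥ 5] = (37/10) / (49/60) = 222/49.

222/49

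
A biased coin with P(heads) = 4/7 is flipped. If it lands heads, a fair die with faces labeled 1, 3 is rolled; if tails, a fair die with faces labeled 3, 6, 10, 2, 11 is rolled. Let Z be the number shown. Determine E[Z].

136/35

E[Z | heads] = (1+3)/2 = 2.
E[Z | tails] = (3+6+10+2+11)/5 = 32/5.
By the law of total expectation,
E[Z] = (4/7)·(2) + (3/7)·(32/5) = 136/35.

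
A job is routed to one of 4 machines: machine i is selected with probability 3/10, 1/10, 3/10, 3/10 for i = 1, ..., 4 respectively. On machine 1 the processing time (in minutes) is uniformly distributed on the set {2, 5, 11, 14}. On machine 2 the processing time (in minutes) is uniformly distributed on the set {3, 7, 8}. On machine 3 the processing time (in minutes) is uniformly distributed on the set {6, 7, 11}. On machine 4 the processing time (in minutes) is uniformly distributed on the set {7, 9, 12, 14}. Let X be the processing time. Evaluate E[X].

E[X | machine 1] = (2+5+11+14)/4 = 8.
E[X | machine 2] = (3+7+8)/3 = 6.
E[X | machine 3] = (6+7+11)/3 = 8.
E[X | machine 4] = (7+9+12+14)/4 = 21/2.
By the law of total expectation,
E[X] = (3/10)·(8) + (1/10)·(6) + (3/10)·(8) + (3/10)·(21/2) = 171/20.

171/20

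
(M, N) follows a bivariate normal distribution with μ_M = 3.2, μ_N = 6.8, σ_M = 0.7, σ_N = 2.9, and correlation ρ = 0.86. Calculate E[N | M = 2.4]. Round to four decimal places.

3.9497

The regression of N on M has slope ρ·σ_N/σ_M and passes through (μ_M, μ_N).
E[N | M=2.4] = 6.8 + (0.86)·(2.9/0.7)·(2.4 − (3.2)) = 6.8 + (3.5629)·(-0.8) = 3.9497.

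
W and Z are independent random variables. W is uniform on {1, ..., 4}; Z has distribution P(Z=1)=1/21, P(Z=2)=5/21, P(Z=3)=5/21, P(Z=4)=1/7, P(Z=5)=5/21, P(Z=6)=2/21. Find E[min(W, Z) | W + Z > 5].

137/52

P(W + Z > 5) = 13/21.
Summing min(W,Z)·P(x,y) over outcomes with W + Z > 5 gives 137/84.
E[min(W, Z) | W + Z > 5] = (137/84) / (13/21) = 137/52.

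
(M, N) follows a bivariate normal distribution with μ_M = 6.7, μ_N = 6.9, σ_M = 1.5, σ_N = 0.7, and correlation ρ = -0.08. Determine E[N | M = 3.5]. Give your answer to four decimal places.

7.0195

For a bivariate normal, E[N | M=x] = μ_N + ρ·(σ_N/σ_M)·(x − μ_M).
E[N | M=3.5] = 6.9 + (-0.08)·(0.7/1.5)·(3.5 − (6.7)) = 6.9 + (-0.037333)·(-3.2) = 7.0195.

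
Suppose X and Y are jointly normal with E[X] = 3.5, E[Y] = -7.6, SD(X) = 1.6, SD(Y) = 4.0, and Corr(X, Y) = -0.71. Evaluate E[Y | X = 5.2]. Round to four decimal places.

-10.6175

For a bivariate normal, E[Y | X=x] = μ_Y + ρ·(σ_Y/σ_X)·(x − μ_X).
E[Y | X=5.2] = -7.6 + (-0.71)·(4.0/1.6)·(5.2 − (3.5)) = -7.6 + (-1.775)·(1.7) = -10.6175.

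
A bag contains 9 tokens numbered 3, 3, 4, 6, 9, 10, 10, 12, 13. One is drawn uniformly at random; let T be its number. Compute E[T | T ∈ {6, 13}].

19/2

P(T ∈ {6, 13}) = 2/9.
Σ over the event: 6·1/9 + 13·1/9 = 19/9.
E[T | T ∈ {6, 13}] = (19/9) / (2/9) = 19/2.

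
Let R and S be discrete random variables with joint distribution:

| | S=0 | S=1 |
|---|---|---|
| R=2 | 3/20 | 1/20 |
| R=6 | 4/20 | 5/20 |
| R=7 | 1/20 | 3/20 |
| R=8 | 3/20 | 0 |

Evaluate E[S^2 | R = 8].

P(R = 8) = 3/20.
Σ S^2·P over the event = 0·(3/20) = 0.
E[S^2 | R = 8] = (0) / (3/20) = 0.

0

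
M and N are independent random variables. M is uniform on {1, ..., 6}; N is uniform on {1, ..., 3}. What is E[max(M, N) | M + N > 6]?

16/3

Outcomes with M + N > 6: (4,3), (5,2), (5,3), (6,1), (6,2), (6,3), each with probability 1/18.
E[max(M, N) | M + N > 6] = (4 + 5 + 5 + 6 + 6 + 6) / 6 = 16/3.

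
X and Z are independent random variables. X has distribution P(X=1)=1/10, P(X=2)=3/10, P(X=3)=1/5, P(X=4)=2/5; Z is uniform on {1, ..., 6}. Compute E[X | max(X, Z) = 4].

7/2

P(max(X, Z) = 4) = 11/30.
Summing X·P(x,y) over outcomes with max(X, Z) = 4 gives 77/60.
E[X | max(X, Z) = 4] = (77/60) / (11/30) = 7/2.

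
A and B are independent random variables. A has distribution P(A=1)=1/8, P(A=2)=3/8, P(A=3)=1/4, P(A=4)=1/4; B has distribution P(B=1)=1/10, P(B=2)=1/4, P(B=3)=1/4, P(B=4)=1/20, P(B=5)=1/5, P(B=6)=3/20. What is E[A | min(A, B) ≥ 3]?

7/2

P(min(A, B) ≥ 3) = 13/40.
Summing A·P(x,y) over outcomes with min(A, B) ≥ 3 gives 91/80.
E[A | min(A, B) ≥ 3] = (91/80) / (13/40) = 7/2.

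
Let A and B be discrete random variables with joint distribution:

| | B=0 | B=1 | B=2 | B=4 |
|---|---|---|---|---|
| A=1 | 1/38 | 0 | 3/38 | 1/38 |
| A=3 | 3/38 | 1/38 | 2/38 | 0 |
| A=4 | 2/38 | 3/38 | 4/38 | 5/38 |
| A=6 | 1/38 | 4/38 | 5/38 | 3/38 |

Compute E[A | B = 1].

39/8

P(B = 1) = 4/19.
Summing A·P(A=x,B=y) over the conditioning event gives 39/38.
E[A | B = 1] = (39/38) / (4/19) = 39/8.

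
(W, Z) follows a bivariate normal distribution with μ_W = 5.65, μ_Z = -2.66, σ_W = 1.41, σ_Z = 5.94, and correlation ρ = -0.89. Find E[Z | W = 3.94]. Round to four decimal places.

For a bivariate normal, E[Z | W=x] = μ_Z + ρ·(σ_Z/σ_W)·(x − μ_W).
E[Z | W=3.94] = -2.66 + (-0.89)·(5.94/1.41)·(3.94 − (5.65)) = -2.66 + (-3.74936)·(-1.71) = 3.7514.

3.7514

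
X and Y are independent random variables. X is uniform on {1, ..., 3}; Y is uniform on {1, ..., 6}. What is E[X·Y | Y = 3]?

6

Outcomes with Y = 3: (1,3), (2,3), (3,3), each with probability 1/18.
E[X·Y | Y = 3] = (3 + 6 + 9) / 3 = 6.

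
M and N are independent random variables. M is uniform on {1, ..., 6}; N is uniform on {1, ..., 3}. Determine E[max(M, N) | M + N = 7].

5

Outcomes with M + N = 7: (4,3), (5,2), (6,1), each with probability 1/18.
E[max(M, N) | M + N = 7] = (4 + 5 + 6) / 3 = 5.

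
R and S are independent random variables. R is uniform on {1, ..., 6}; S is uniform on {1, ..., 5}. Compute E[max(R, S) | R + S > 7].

53/10

Outcomes with R + S > 7: (3,5), (4,4), (4,5), (5,3), (5,4), (5,5), (6,2), (6,3), (6,4), (6,5), each with probability 1/30.
E[max(R, S) | R + S > 7] = (5 + 4 + 5 + 5 + 5 + 5 + 6 + 6 + 6 + 6) / 10 = 53/10.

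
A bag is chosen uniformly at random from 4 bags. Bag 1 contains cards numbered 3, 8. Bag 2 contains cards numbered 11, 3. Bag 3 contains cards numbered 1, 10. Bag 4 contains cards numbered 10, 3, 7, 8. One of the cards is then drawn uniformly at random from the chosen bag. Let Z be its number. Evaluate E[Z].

E[Z | bag 1] = (3+8)/2 = 11/2.
E[Z | bag 2] = (11+3)/2 = 7.
E[Z | bag 3] = (1+10)/2 = 11/2.
E[Z | bag 4] = (10+3+7+8)/4 = 7.
E[Z] = (1/4)·(11/2) + (1/4)·(7) + (1/4)·(11/2) + (1/4)·(7) = 25/4.

25/4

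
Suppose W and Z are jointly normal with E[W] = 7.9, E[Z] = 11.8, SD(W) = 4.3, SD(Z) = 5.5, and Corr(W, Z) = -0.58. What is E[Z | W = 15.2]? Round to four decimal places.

The regression of Z on W has slope ρ·σ_Z/σ_W and passes through (μ_W, μ_Z).
E[Z | W=15.2] = 11.8 + (-0.58)·(5.5/4.3)·(15.2 − (7.9)) = 11.8 + (-0.74186)·(7.3) = 6.3844.

6.3844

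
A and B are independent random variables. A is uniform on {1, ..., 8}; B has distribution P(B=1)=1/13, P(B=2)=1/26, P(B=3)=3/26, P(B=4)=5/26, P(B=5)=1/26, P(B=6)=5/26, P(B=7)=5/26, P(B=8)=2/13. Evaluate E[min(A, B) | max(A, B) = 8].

247/54

P(max(A, B) = 8) = 27/104.
Summing min(A,B)·P(x,y) over outcomes with max(A, B) = 8 gives 19/16.
E[min(A, B) | max(A, B) = 8] = (19/16) / (27/104) = 247/54.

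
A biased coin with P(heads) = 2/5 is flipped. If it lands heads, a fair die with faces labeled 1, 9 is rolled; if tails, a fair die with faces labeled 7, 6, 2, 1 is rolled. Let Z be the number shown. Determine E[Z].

E[Z | heads] = (1+9)/2 = 5.
E[Z | tails] = (7+6+2+1)/4 = 4.
By the law of total expectation,
E[Z] = (2/5)·(5) + (3/5)·(4) = 22/5.

22/5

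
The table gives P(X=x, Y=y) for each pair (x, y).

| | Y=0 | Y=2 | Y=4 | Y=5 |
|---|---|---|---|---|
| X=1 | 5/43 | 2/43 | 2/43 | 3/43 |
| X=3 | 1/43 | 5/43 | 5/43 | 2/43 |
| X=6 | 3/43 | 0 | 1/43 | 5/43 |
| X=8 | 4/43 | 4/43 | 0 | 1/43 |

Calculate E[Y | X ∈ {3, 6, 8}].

82/31

P(X ∈ {3, 6, 8}) = 31/43.
Summing Y·P(X=x,Y=y) over the conditioning event gives 82/43.
E[Y | X ∈ {3, 6, 8}] = (82/43) / (31/43) = 82/31.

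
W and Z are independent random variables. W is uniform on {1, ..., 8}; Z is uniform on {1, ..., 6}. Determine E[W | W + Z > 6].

181/33

P(W + Z > 6) = 11/16.
Summing W·P(x,y) over outcomes with W + Z > 6 gives 181/48.
E[W | W + Z > 6] = (181/48) / (11/16) = 181/33.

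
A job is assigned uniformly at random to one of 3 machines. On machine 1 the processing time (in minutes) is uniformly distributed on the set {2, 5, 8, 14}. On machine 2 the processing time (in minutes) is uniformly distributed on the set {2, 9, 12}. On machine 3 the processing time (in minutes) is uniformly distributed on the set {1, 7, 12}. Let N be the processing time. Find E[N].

259/36

E[N | machine 1] = (2+5+8+14)/4 = 29/4.
E[N | machine 2] = (2+9+12)/3 = 23/3.
E[N | machine 3] = (1+7+12)/3 = 20/3.
By the law of total expectation,
E[N] = (1/3)·(29/4) + (1/3)·(23/3) + (1/3)·(20/3) = 259/36.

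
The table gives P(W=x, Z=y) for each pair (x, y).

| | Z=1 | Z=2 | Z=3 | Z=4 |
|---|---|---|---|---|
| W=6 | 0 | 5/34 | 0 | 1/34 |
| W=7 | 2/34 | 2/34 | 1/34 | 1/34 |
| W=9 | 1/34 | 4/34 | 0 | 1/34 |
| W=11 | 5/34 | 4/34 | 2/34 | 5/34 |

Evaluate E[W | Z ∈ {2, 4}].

P(Z ∈ {2, 4}) = 23/34.
Summing W·P(W=x,Z=y) over the conditioning event gives 201/34.
E[W | Z ∈ {2, 4}] = (201/34) / (23/34) = 201/23.

201/23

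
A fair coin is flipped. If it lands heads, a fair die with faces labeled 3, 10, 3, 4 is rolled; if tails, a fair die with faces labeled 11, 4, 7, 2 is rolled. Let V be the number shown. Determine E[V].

E[V | heads] = (3+10+3+4)/4 = 5.
E[V | tails] = (11+4+7+2)/4 = 6.
E[V] = (1/2)·(5) + (1/2)·(6) = 11/2.

11/2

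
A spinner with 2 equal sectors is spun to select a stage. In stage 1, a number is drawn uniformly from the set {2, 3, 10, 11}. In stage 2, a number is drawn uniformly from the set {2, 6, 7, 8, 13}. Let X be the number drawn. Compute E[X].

E[X | stage 1] = (2+3+10+11)/4 = 13/2.
E[X | stage 2] = (2+6+7+8+13)/5 = 36/5.
E[X] = (1/2)·(13/2) + (1/2)·(36/5) = 137/20.

137/20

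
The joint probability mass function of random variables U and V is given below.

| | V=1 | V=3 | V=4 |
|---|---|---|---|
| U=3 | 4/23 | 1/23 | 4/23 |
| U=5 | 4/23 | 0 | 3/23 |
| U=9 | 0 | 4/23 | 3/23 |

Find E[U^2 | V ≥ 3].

P(V ≥ 3) = 15/23.
Σ U^2·P over the event = 9·(1/23) + 9·(4/23) + 25·(3/23) + 81·(4/23) + 81·(3/23) = 687/23.
E[U^2 | V ≥ 3] = (687/23) / (15/23) = 229/5.

229/5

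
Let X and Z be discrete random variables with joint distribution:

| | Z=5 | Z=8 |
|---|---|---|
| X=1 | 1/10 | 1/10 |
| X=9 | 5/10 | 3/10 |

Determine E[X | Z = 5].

P(Z = 5) = 3/5.
Σ X·P over the event = 1·(1/10) + 9·(5/10) = 23/5.
E[X | Z = 5] = (23/5) / (3/5) = 23/3.

23/3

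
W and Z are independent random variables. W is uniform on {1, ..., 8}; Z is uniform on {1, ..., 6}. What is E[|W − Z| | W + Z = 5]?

2

Outcomes with W + Z = 5: (1,4), (2,3), (3,2), (4,1), each with probability 1/48.
E[|W − Z| | W + Z = 5] = (3 + 1 + 1 + 3) / 4 = 2.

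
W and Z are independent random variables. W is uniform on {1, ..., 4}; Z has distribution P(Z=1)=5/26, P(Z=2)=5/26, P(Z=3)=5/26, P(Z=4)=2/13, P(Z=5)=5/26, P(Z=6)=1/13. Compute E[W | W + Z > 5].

161/55

P(W + Z > 5) = 55/104.
Summing W·P(x,y) over outcomes with W + Z > 5 gives 161/104.
E[W | W + Z > 5] = (161/104) / (55/104) = 161/55.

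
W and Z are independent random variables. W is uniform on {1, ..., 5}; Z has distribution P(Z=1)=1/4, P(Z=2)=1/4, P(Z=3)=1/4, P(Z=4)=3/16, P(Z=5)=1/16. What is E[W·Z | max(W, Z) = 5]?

P(max(W, Z) = 5) = 1/4.
Summing WZ·P(x,y) over outcomes with max(W, Z) = 5 gives 51/16.
E[W·Z | max(W, Z) = 5] = (51/16) / (1/4) = 51/4.

51/4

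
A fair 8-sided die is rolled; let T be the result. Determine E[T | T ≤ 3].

2

Given T ≤ 3, T is equally likely to be any of {1, 2, 3}.
E[T | T ≤ 3] = (1 + 2 + 3) / 3 = 2.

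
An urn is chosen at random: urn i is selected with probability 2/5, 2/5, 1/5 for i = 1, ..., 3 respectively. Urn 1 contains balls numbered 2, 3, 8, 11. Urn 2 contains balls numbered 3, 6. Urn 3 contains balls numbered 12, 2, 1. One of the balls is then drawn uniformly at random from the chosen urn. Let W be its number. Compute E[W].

E[W | urn 1] = (2+3+8+11)/4 = 6.
E[W | urn 2] = (3+6)/2 = 9/2.
E[W | urn 3] = (12+2+1)/3 = 5.
By the law of total expectation,
E[W] = (2/5)·(6) + (2/5)·(9/2) + (1/5)·(5) = 26/5.

26/5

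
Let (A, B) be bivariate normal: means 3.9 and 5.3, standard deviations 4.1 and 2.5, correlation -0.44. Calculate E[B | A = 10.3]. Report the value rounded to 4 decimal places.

3.5829

The regression of B on A has slope ρ·σ_B/σ_A and passes through (μ_A, μ_B).
E[B | A=10.3] = 5.3 + (-0.44)·(2.5/4.1)·(10.3 − (3.9)) = 5.3 + (-0.26829)·(6.4) = 3.5829.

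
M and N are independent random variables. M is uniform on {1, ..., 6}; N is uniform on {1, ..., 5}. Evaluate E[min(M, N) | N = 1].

P(N = 1) = 1/5.
Summing min(M,N)·P(x,y) over outcomes with N = 1 gives 1/5.
E[min(M, N) | N = 1] = (1/5) / (1/5) = 1.

1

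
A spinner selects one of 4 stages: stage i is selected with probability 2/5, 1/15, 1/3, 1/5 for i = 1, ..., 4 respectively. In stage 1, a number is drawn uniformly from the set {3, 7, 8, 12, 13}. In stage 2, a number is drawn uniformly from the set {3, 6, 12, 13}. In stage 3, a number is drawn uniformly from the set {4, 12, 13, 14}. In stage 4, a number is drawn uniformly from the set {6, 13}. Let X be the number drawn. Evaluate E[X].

949/100

E[X | stage 1] = (3+7+8+12+13)/5 = 43/5.
E[X | stage 2] = (3+6+12+13)/4 = 17/2.
E[X | stage 3] = (4+12+13+14)/4 = 43/4.
E[X | stage 4] = (6+13)/2 = 19/2.
E[X] = (2/5)·(43/5) + (1/15)·(17/2) + (1/3)·(43/4) + (1/5)·(19/2) = 949/100.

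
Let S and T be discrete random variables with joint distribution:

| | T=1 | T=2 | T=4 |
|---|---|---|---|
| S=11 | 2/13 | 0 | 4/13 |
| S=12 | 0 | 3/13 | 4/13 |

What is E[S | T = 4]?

P(T = 4) = 8/13.
Summing S·P(S=x,T=y) over the conditioning event gives 92/13.
E[S | T = 4] = (92/13) / (8/13) = 23/2.

23/2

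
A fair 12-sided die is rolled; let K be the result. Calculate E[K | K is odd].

Given K is odd, K is equally likely to be any of {1, 3, 5, 7, 9, 11}.
E[K | K is odd] = (1 + 3 + 5 + 7 + 9 + 11) / 6 = 6.

6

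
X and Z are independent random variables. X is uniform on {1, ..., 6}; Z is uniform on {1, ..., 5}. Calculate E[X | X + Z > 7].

5

Outcomes with X + Z > 7: (3,5), (4,4), (4,5), (5,3), (5,4), (5,5), (6,2), (6,3), (6,4), (6,5), each with probability 1/30.
E[X | X + Z > 7] = (3 + 4 + 4 + 5 + 5 + 5 + 6 + 6 + 6 + 6) / 10 = 5.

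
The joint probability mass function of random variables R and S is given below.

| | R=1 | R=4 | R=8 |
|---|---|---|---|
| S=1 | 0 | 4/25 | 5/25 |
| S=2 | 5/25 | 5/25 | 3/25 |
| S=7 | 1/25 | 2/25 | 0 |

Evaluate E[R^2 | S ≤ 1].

128/3

P(S ≤ 1) = 9/25.
Σ R^2·P over the event = 16·(4/25) + 64·(5/25) = 384/25.
E[R^2 | S ≤ 1] = (384/25) / (9/25) = 128/3.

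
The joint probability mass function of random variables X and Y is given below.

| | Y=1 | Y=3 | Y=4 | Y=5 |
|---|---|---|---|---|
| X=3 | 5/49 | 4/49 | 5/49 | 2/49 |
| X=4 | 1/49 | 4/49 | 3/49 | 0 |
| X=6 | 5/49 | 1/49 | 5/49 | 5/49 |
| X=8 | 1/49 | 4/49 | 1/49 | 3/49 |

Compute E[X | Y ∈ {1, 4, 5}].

91/18

P(Y ∈ {1, 4, 5}) = 36/49.
Summing X·P(X=x,Y=y) over the conditioning event gives 26/7.
E[X | Y ∈ {1, 4, 5}] = (26/7) / (36/49) = 91/18.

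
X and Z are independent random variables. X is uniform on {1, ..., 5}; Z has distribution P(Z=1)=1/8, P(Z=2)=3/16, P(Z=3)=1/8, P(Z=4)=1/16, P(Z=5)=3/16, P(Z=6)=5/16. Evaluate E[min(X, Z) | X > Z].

P(X > Z) = 11/40.
Summing min(X,Z)·P(x,y) over outcomes with X > Z gives 21/40.
E[min(X, Z) | X > Z] = (21/40) / (11/40) = 21/11.

21/11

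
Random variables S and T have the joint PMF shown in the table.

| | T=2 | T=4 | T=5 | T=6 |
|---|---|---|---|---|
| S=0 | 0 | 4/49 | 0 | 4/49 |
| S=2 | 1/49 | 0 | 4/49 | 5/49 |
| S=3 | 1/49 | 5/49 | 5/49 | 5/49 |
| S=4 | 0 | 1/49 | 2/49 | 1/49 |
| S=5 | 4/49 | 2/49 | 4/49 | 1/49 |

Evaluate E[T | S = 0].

P(S = 0) = 8/49.
Σ T·P over the event = 4·(4/49) + 6·(4/49) = 40/49.
E[T | S = 0] = (40/49) / (8/49) = 5.

5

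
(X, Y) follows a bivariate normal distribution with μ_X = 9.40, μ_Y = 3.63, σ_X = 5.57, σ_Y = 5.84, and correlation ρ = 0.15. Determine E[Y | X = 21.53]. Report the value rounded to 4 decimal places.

E[Y | X=x] = μ_Y + ρ(σ_Y/σ_X)(x − μ_X) for jointly normal variables.
E[Y | X=21.53] = 3.63 + (0.15)·(5.84/5.57)·(21.53 − (9.40)) = 3.63 + (0.15727)·(12.13) = 5.5377.

5.5377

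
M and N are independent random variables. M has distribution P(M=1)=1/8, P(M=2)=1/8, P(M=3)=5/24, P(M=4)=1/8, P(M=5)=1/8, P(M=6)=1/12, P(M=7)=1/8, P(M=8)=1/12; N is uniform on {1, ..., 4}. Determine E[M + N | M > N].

232/31

P(M > N) = 31/48.
Summing (M+N)·P(x,y) over outcomes with M > N gives 29/6.
E[M + N | M > N] = (29/6) / (31/48) = 232/31.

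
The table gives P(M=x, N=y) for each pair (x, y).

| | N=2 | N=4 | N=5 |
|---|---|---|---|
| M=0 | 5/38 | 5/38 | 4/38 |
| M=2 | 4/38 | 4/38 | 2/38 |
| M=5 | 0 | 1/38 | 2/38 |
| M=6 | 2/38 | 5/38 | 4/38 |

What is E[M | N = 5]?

P(N = 5) = 6/19.
Σ M·P over the event = 0·(4/38) + 2·(2/38) + 5·(2/38) + 6·(4/38) = 1.
E[M | N = 5] = (1) / (6/19) = 19/6.

19/6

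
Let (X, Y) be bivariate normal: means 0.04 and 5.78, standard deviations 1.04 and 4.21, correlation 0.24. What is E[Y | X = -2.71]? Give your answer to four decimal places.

The regression of Y on X has slope ρ·σ_Y/σ_X and passes through (μ_X, μ_Y).
E[Y | X=-2.71] = 5.78 + (0.24)·(4.21/1.04)·(-2.71 − (0.04)) = 5.78 + (0.97154)·(-2.75) = 3.1083.

3.1083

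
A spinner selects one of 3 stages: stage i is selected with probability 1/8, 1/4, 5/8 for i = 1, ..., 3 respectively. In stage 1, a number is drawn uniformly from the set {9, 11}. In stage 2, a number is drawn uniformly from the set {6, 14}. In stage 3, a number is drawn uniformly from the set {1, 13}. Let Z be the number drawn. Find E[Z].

65/8

E[Z | stage 1] = (9+11)/2 = 10.
E[Z | stage 2] = (6+14)/2 = 10.
E[Z | stage 3] = (1+13)/2 = 7.
By the law of total expectation,
E[Z] = (1/8)·(10) + (1/4)·(10) + (5/8)·(7) = 65/8.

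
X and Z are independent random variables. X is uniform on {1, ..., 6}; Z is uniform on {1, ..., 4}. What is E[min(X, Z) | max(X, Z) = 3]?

Outcomes with max(X, Z) = 3: (1,3), (2,3), (3,1), (3,2), (3,3), each with probability 1/24.
E[min(X, Z) | max(X, Z) = 3] = (1 + 2 + 1 + 2 + 3) / 5 = 9/5.

9/5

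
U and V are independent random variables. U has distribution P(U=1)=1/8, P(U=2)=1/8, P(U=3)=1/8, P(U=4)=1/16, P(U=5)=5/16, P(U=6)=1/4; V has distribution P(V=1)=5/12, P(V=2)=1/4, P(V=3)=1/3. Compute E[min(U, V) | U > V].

131/73

P(U > V) = 73/96.
Summing min(U,V)·P(x,y) over outcomes with U > V gives 131/96.
E[min(U, V) | U > V] = (131/96) / (73/96) = 131/73.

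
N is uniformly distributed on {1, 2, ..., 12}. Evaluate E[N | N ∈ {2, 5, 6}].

13/3

P(N ∈ {2, 5, 6}) = 1/4.
Σ over the event: 2·1/12 + 5·1/12 + 6·1/12 = 13/12.
E[N | N ∈ {2, 5, 6}] = (13/12) / (1/4) = 13/3.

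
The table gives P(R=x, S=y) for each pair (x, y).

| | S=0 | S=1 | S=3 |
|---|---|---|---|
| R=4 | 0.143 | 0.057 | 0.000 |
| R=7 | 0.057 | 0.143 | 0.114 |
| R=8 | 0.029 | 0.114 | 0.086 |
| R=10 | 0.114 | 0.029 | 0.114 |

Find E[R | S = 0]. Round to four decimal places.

P(S = 0) = 0.343.
Σ R·P over the event = 4·(0.143) + 7·(0.057) + 8·(0.029) + 10·(0.114) = 2.343.
E[R | S = 0] = (2.343) / (0.343) = 6.8309.

6.8309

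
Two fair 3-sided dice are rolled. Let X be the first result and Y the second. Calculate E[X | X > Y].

Outcomes with X > Y: (2,1), (3,1), (3,2), each with probability 1/9.
E[X | X > Y] = (2 + 3 + 3) / 3 = 8/3.

8/3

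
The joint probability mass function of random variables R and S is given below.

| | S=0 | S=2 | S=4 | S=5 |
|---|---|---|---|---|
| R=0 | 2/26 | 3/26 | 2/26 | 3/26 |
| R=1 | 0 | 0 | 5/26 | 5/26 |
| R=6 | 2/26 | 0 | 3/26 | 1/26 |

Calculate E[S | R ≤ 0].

P(R ≤ 0) = 5/13.
Σ S·P over the event = 0·(2/26) + 2·(3/26) + 4·(2/26) + 5·(3/26) = 29/26.
E[S | R ≤ 0] = (29/26) / (5/13) = 29/10.

29/10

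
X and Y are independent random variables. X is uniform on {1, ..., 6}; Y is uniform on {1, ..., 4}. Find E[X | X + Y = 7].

Outcomes with X + Y = 7: (3,4), (4,3), (5,2), (6,1), each with probability 1/24.
E[X | X + Y = 7] = (3 + 4 + 5 + 6) / 4 = 9/2.

9/2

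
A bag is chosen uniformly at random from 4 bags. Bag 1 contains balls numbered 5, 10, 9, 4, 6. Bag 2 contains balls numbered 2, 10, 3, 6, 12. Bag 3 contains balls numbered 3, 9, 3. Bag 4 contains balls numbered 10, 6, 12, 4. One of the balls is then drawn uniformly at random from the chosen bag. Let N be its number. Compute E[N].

E[N | bag 1] = (5+10+9+4+6)/5 = 34/5.
E[N | bag 2] = (2+10+3+6+12)/5 = 33/5.
E[N | bag 3] = (3+9+3)/3 = 5.
E[N | bag 4] = (10+6+12+4)/4 = 8.
By the law of total expectation,
E[N] = (1/4)·(34/5) + (1/4)·(33/5) + (1/4)·(5) + (1/4)·(8) = 33/5.

33/5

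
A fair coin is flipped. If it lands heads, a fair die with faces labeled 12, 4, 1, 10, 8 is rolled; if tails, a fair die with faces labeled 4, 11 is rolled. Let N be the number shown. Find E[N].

E[N | heads] = (12+4+1+10+8)/5 = 7.
E[N | tails] = (4+11)/2 = 15/2.
By the law of total expectation,
E[N] = (1/2)·(7) + (1/2)·(15/2) = 29/4.

29/4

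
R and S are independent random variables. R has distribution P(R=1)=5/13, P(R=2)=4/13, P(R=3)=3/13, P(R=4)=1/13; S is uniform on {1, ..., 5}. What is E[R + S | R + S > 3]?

96/17

P(R + S > 3) = 51/65.
Summing (R+S)·P(x,y) over outcomes with R + S > 3 gives 288/65.
E[R + S | R + S > 3] = (288/65) / (51/65) = 96/17.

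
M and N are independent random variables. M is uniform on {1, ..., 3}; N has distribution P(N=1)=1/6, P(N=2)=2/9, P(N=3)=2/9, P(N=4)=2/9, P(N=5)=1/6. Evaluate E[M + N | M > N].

P(M > N) = 5/27.
Summing (M+N)·P(x,y) over outcomes with M > N gives 41/54.
E[M + N | M > N] = (41/54) / (5/27) = 41/10.

41/10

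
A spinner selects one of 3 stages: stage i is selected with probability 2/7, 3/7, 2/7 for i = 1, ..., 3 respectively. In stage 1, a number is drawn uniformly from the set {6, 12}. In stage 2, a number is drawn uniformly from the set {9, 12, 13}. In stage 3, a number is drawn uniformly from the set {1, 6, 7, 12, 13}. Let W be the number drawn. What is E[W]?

338/35

E[W | stage 1] = (6+12)/2 = 9.
E[W | stage 2] = (9+12+13)/3 = 34/3.
E[W | stage 3] = (1+6+7+12+13)/5 = 39/5.
By the law of total expectation,
E[W] = (2/7)·(9) + (3/7)·(34/3) + (2/7)·(39/5) = 338/35.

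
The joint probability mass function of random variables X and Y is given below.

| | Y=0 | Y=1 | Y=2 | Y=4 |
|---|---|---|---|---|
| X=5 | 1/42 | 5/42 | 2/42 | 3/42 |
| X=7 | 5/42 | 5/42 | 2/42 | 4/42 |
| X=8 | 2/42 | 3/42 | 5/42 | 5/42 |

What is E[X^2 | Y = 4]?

197/4

P(Y = 4) = 2/7.
Σ X^2·P over the event = 25·(3/42) + 49·(4/42) + 64·(5/42) = 197/14.
E[X^2 | Y = 4] = (197/14) / (2/7) = 197/4.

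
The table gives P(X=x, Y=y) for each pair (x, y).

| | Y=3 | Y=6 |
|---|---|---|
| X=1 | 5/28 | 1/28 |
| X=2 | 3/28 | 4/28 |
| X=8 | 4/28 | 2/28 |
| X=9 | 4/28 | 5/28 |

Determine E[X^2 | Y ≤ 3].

P(Y ≤ 3) = 4/7.
Σ X^2·P over the event = 1·(5/28) + 4·(3/28) + 64·(4/28) + 81·(4/28) = 597/28.
E[X^2 | Y ≤ 3] = (597/28) / (4/7) = 597/16.

597/16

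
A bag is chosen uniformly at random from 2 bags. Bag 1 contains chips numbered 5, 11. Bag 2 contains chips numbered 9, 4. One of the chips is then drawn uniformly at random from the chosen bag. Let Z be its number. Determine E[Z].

E[Z | bag 1] = (5+11)/2 = 8.
E[Z | bag 2] = (9+4)/2 = 13/2.
E[Z] = (1/2)·(8) + (1/2)·(13/2) = 29/4.

29/4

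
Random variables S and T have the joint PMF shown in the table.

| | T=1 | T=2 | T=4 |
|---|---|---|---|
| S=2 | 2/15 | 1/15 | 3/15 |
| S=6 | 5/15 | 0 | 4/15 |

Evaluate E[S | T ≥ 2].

P(T ≥ 2) = 8/15.
Σ S·P over the event = 2·(1/15) + 2·(3/15) + 6·(4/15) = 32/15.
E[S | T ≥ 2] = (32/15) / (8/15) = 4.

4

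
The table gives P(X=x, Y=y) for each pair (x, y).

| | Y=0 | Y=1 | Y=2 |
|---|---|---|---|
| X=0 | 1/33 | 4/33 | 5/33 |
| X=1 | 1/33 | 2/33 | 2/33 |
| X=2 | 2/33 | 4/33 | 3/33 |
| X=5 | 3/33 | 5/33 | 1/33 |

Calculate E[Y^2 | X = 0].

P(X = 0) = 10/33.
Σ Y^2·P over the event = 0·(1/33) + 1·(4/33) + 4·(5/33) = 8/11.
E[Y^2 | X = 0] = (8/11) / (10/33) = 12/5.

12/5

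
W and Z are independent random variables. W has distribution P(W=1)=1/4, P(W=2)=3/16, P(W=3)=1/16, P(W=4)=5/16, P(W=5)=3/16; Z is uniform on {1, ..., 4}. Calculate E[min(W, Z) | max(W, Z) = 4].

P(max(W, Z) = 4) = 7/16.
Summing min(W,Z)·P(x,y) over outcomes with max(W, Z) = 4 gives 63/64.
E[min(W, Z) | max(W, Z) = 4] = (63/64) / (7/16) = 9/4.

9/4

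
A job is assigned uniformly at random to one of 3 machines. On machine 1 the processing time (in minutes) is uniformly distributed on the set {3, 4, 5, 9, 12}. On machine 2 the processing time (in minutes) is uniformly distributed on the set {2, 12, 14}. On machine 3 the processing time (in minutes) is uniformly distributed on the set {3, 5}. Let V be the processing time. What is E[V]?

299/45

E[V | machine 1] = (3+4+5+9+12)/5 = 33/5.
E[V | machine 2] = (2+12+14)/3 = 28/3.
E[V | machine 3] = (3+5)/2 = 4.
By the law of total expectation,
E[V] = (1/3)·(33/5) + (1/3)·(28/3) + (1/3)·(4) = 299/45.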